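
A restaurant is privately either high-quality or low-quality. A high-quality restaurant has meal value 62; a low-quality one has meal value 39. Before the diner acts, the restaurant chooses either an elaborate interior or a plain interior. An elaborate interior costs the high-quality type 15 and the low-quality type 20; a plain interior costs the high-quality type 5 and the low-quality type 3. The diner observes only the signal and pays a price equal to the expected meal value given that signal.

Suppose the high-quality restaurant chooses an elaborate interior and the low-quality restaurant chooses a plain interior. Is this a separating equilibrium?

If types separate, elaborate interior earns payment 62 and plain interior earns 39.
High-quality: elaborate interior gives 62 − 15 = 47; plain interior gives 39 − 5 = 34. No deviation. ✓
Low-quality: plain interior gives 39 − 3 = 36; elaborate interior gives 62 − 20 = 42. Would deviate. ✗

No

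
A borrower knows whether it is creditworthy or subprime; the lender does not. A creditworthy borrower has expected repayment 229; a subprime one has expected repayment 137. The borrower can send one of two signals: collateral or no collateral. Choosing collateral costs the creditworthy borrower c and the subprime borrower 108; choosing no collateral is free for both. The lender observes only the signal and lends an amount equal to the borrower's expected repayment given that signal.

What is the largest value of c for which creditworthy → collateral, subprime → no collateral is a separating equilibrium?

92

Under separation: collateral → creditworthy (pays 229); no collateral → subprime (pays 137).
Subprime: 137 − 0 = 137 ≥ 229 − 108 = 121. Holds regardless of c. ✓
Creditworthy: 229 − c ≥ 137 − 0, so c ≤ 229 − 137 = 92.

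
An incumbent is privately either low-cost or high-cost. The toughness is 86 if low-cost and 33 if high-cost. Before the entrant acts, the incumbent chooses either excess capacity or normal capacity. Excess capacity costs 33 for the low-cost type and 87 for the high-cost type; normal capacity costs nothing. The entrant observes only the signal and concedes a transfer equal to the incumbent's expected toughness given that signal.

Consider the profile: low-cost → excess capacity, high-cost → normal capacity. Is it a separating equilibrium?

If types separate, excess capacity earns payment 86 and normal capacity earns 33.
Low-cost: excess capacity gives 86 − 33 = 53; normal capacity gives 33 − 0 = 33. No deviation. ✓
High-cost: normal capacity gives 33 − 0 = 33; excess capacity gives 86 − 87 = -1. No deviation. ✓
Neither type gains from mimicking the other.

Yes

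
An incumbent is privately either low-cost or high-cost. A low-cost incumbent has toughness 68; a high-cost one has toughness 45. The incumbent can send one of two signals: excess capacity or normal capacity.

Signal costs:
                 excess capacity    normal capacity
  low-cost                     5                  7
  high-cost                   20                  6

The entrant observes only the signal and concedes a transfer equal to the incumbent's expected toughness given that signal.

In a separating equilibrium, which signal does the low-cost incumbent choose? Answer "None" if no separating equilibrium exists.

None

Try low-cost → excess capacity, high-cost → normal capacity:
  Under separation the entrant infers type exactly: excess capacity → low-cost (pays 68), normal capacity → high-cost (pays 45).
  Low-cost: excess capacity gives 68 − 5 = 63; normal capacity gives 45 − 7 = 38. No deviation. ✓
  High-cost: normal capacity gives 45 − 6 = 39; excess capacity gives 68 − 20 = 48. Would deviate. ✗
Try low-cost → normal capacity, high-cost → excess capacity:
  Under separation the entrant infers type exactly: normal capacity → low-cost (pays 68), excess capacity → high-cost (pays 45).
  Low-cost: normal capacity gives 68 − 7 = 61; excess capacity gives 45 − 5 = 40. No deviation. ✓
  High-cost: excess capacity gives 45 − 20 = 25; normal capacity gives 68 − 6 = 62. Would deviate. ✗
Neither assignment is incentive-compatible.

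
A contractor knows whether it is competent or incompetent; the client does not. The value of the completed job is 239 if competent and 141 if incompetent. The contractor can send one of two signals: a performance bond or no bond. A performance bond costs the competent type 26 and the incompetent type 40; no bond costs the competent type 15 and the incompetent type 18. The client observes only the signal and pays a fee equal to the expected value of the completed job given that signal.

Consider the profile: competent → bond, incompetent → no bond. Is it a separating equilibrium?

No

Under separation the client infers type exactly: bond → competent (pays 239), no bond → incompetent (pays 141).
Competent: bond gives 239 − 26 = 213; no bond gives 141 − 15 = 126. No deviation. ✓
Incompetent: no bond gives 141 − 18 = 123; bond gives 239 − 40 = 199. Would deviate. ✗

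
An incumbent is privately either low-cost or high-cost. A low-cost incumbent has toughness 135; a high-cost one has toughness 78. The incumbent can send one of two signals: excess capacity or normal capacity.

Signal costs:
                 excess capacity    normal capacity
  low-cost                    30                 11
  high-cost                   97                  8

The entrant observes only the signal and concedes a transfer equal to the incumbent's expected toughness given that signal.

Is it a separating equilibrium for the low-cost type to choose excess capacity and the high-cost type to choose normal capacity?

If types separate, excess capacity earns payment 135 and normal capacity earns 78.
Low-cost: excess capacity gives 135 − 30 = 105; normal capacity gives 78 − 11 = 67. No deviation. ✓
High-cost: normal capacity gives 78 − 8 = 70; excess capacity gives 135 − 97 = 38. No deviation. ✓
Neither type gains from mimicking the other.

Yes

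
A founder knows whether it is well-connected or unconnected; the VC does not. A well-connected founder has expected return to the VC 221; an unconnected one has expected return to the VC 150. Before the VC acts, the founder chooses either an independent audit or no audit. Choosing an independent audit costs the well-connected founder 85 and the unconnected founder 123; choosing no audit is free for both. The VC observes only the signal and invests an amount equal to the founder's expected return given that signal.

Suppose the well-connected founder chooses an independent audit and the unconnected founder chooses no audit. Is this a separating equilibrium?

Under separation the VC infers type exactly: audit → well-connected (pays 221), no audit → unconnected (pays 150).
Well-connected: audit gives 221 − 85 = 136; no audit gives 150 − 0 = 150. Would deviate. ✗
Unconnected: no audit gives 150 − 0 = 150; audit gives 221 − 123 = 98. No deviation. ✓

No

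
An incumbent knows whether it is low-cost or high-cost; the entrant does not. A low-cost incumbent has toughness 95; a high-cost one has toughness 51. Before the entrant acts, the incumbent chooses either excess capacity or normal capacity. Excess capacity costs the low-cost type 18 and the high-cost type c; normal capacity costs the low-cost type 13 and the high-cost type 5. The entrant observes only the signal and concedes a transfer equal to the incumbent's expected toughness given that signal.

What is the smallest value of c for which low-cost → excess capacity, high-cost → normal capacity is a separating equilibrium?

Under separation: excess capacity → low-cost (pays 95); normal capacity → high-cost (pays 51).
Low-cost: 95 − 18 = 77 ≥ 51 − 13 = 38. Holds regardless of c. ✓
High-cost: 51 − 5 ≥ 95 − c, so c ≥ 95 − 46 = 49.

49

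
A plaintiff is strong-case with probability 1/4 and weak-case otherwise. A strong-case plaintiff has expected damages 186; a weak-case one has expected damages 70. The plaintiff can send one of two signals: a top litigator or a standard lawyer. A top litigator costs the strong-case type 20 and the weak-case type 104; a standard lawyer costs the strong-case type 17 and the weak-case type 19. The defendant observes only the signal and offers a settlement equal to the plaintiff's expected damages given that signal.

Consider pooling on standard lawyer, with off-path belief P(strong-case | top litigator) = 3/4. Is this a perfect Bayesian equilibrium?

No

On the equilibrium path (standard lawyer) the defendant holds the prior 1/4 and pays 1/4·186 + 3/4·70 = 99. Off-path (top litigator) belief 3/4 gives 3/4·186 + 1/4·70 = 157.
Strong-case: standard lawyer gives 99 − 17 = 82; top litigator gives 157 − 20 = 137. Deviates. ✗
Weak-case: standard lawyer gives 99 − 19 = 80; top litigator gives 157 − 104 = 53. Stays. ✓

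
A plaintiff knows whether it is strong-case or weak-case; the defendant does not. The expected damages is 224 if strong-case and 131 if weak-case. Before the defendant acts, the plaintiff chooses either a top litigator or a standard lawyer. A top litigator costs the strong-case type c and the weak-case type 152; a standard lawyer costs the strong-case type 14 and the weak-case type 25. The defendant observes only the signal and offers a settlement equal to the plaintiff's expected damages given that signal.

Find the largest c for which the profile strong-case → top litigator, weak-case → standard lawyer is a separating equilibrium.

Under separation: top litigator → strong-case (pays 224); standard lawyer → weak-case (pays 131).
Weak-case: 131 − 25 = 106 ≥ 224 − 152 = 72. Holds regardless of c. ✓
Strong-case: 224 − c ≥ 131 − 14, so c ≤ 224 − 117 = 107.

107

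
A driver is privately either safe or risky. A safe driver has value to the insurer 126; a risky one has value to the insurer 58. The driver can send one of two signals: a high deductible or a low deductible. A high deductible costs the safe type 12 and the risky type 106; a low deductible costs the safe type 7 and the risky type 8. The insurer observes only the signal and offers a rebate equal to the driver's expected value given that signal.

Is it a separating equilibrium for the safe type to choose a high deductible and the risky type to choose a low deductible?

Yes

If types separate, high deductible earns payment 126 and low deductible earns 58.
Safe: high deductible gives 126 − 12 = 114; low deductible gives 58 − 7 = 51. No deviation. ✓
Risky: low deductible gives 58 − 8 = 50; high deductible gives 126 − 106 = 20. No deviation. ✓
Both incentive constraints hold.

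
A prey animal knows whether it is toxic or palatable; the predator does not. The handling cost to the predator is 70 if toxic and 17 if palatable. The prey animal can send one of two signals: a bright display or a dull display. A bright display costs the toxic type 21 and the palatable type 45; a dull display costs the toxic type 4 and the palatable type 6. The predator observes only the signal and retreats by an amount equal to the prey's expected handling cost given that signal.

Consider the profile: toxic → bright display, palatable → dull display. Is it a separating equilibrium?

No

Under separation the predator infers type exactly: bright display → toxic (pays 70), dull display → palatable (pays 17).
Toxic: bright display gives 70 − 21 = 49; dull display gives 17 − 4 = 13. No deviation. ✓
Palatable: dull display gives 17 − 6 = 11; bright display gives 70 − 45 = 25. Would deviate. ✗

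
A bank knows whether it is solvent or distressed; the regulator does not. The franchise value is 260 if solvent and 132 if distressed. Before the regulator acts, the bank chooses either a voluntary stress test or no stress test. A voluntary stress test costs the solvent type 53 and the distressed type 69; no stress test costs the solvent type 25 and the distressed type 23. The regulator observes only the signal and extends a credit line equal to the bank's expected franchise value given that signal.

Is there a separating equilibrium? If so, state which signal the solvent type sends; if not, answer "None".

None

Try solvent → stress test, distressed → no stress test:
  If types separate, stress test earns payment 260 and no stress test earns 132.
  Solvent: stress test gives 260 − 53 = 207; no stress test gives 132 − 25 = 107. No deviation. ✓
  Distressed: no stress test gives 132 − 23 = 109; stress test gives 260 − 69 = 191. Would deviate. ✗
Try solvent → no stress test, distressed → stress test:
  If types separate, no stress test earns payment 260 and stress test earns 132.
  Solvent: no stress test gives 260 − 25 = 235; stress test gives 132 − 53 = 79. No deviation. ✓
  Distressed: stress test gives 132 − 69 = 63; no stress test gives 260 − 23 = 237. Would deviate. ✗
Neither assignment is incentive-compatible.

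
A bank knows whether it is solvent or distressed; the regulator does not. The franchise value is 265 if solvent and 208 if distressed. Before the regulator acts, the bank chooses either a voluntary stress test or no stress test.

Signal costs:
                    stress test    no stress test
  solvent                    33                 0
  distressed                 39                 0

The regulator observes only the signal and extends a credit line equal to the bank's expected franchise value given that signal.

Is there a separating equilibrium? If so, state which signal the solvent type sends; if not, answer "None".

Try solvent → stress test, distressed → no stress test:
  If types separate, stress test earns payment 265 and no stress test earns 208.
  Solvent: stress test gives 265 − 33 = 232; no stress test gives 208 − 0 = 208. No deviation. ✓
  Distressed: no stress test gives 208 − 0 = 208; stress test gives 265 − 39 = 226. Would deviate. ✗
Try solvent → no stress test, distressed → stress test:
  If types separate, no stress test earns payment 265 and stress test earns 208.
  Solvent: no stress test gives 265 − 0 = 265; stress test gives 208 − 33 = 175. No deviation. ✓
  Distressed: stress test gives 208 − 39 = 169; no stress test gives 265 − 0 = 265. Would deviate. ✗
Neither assignment is incentive-compatible.

None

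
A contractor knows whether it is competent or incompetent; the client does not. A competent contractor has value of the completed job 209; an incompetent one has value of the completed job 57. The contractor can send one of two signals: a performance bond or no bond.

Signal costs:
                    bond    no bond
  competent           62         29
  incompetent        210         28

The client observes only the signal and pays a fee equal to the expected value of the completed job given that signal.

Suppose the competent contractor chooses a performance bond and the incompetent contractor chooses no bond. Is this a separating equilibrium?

Yes

Under separation the client infers type exactly: bond → competent (pays 209), no bond → incompetent (pays 57).
Competent: bond gives 209 − 62 = 147; no bond gives 57 − 29 = 28. No deviation. ✓
Incompetent: no bond gives 57 − 28 = 29; bond gives 209 − 210 = -1. No deviation. ✓
Both incentive constraints hold.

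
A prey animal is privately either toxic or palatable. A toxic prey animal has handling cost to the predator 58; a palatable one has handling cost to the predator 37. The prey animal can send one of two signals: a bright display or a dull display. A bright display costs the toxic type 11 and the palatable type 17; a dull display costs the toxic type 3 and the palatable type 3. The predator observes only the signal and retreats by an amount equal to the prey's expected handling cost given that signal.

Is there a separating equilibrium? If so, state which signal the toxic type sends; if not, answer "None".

None

Try toxic → bright display, palatable → dull display:
  Under separation the predator infers type exactly: bright display → toxic (pays 58), dull display → palatable (pays 37).
  Toxic: bright display gives 58 − 11 = 47; dull display gives 37 − 3 = 34. No deviation. ✓
  Palatable: dull display gives 37 − 3 = 34; bright display gives 58 − 17 = 41. Would deviate. ✗
Try toxic → dull display, palatable → bright display:
  Under separation the predator infers type exactly: dull display → toxic (pays 58), bright display → palatable (pays 37).
  Toxic: dull display gives 58 − 3 = 55; bright display gives 37 − 11 = 26. No deviation. ✓
  Palatable: bright display gives 37 − 17 = 20; dull display gives 58 − 3 = 55. Would deviate. ✗
Neither assignment is incentive-compatible.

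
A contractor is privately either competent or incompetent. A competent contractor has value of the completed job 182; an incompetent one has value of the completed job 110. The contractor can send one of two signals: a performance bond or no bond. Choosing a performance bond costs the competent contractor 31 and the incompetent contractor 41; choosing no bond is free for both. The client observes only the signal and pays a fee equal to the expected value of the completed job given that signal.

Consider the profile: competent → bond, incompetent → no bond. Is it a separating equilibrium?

No

Under separation the client infers type exactly: bond → competent (pays 182), no bond → incompetent (pays 110).
Competent: bond gives 182 − 31 = 151; no bond gives 110 − 0 = 110. No deviation. ✓
Incompetent: no bond gives 110 − 0 = 110; bond gives 182 − 41 = 141. Would deviate. ✗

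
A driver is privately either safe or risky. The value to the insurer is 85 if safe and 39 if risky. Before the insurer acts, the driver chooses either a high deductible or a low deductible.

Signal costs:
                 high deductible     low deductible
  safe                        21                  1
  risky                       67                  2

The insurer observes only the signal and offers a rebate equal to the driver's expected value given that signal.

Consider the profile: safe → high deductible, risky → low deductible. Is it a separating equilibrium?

Yes

If types separate, high deductible earns payment 85 and low deductible earns 39.
Safe: high deductible gives 85 − 21 = 64; low deductible gives 39 − 1 = 38. No deviation. ✓
Risky: low deductible gives 39 − 2 = 37; high deductible gives 85 − 67 = 18. No deviation. ✓
Neither type gains from mimicking the other.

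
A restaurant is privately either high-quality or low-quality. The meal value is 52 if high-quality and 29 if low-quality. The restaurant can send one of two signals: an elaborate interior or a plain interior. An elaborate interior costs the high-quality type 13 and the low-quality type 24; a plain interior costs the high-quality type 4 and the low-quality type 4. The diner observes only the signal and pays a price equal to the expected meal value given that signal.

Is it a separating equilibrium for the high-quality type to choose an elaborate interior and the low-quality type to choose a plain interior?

No

Under separation the diner infers type exactly: elaborate interior → high-quality (pays 52), plain interior → low-quality (pays 29).
High-quality: elaborate interior gives 52 − 13 = 39; plain interior gives 29 − 4 = 25. No deviation. ✓
Low-quality: plain interior gives 29 − 4 = 25; elaborate interior gives 52 − 24 = 28. Would deviate. ✗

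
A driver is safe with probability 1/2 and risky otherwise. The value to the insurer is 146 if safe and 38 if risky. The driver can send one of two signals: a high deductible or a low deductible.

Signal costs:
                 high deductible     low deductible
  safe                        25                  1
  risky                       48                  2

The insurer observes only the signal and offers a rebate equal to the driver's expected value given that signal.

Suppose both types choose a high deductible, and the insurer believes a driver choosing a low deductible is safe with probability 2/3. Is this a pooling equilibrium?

No

On the equilibrium path (high deductible) the insurer holds the prior 1/2 and pays 1/2·146 + 1/2·38 = 92. Off-path (low deductible) belief 2/3 gives 2/3·146 + 1/3·38 = 110.
Safe: high deductible gives 92 − 25 = 67; low deductible gives 110 − 1 = 109. Deviates. ✗
Risky: high deductible gives 92 − 48 = 44; low deductible gives 110 − 2 = 108. Deviates. ✗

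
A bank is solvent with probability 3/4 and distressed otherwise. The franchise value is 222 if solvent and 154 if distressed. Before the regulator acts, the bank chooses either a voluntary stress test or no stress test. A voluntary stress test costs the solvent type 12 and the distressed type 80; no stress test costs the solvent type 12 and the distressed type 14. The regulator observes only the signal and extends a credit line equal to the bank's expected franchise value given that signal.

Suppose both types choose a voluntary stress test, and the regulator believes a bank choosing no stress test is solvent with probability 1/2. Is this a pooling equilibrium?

No

On the equilibrium path (stress test) the regulator holds the prior 3/4 and pays 3/4·222 + 1/4·154 = 205. Off-path (no stress test) belief 1/2 gives 1/2·222 + 1/2·154 = 188.
Solvent: stress test gives 205 − 12 = 193; no stress test gives 188 − 12 = 176. Stays. ✓
Distressed: stress test gives 205 − 80 = 125; no stress test gives 188 − 14 = 174. Deviates. ✗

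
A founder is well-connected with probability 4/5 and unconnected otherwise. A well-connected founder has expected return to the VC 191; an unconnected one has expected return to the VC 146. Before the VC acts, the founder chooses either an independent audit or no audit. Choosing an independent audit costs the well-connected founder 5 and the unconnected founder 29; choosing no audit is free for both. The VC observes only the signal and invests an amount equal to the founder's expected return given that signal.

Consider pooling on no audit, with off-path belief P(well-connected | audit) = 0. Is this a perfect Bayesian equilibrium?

Yes

At the pooled signal (no audit) the VC holds the prior 4/5 and pays 4/5·191 + 1/5·146 = 182. Off-path (audit) belief 0 gives 0·191 + 1·146 = 146.
Well-connected: no audit gives 182 − 0 = 182; audit gives 146 − 5 = 141. Stays. ✓
Unconnected: no audit gives 182 − 0 = 182; audit gives 146 − 29 = 117. Stays. ✓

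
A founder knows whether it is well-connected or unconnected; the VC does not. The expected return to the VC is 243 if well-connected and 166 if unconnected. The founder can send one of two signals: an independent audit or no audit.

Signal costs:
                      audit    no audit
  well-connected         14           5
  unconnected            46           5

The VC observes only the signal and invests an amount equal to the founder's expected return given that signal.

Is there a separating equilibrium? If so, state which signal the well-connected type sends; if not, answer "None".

Try well-connected → audit, unconnected → no audit:
  If types separate, audit earns payment 243 and no audit earns 166.
  Well-connected: audit gives 243 − 14 = 229; no audit gives 166 − 5 = 161. No deviation. ✓
  Unconnected: no audit gives 166 − 5 = 161; audit gives 243 − 46 = 197. Would deviate. ✗
Try well-connected → no audit, unconnected → audit:
  If types separate, no audit earns payment 243 and audit earns 166.
  Well-connected: no audit gives 243 − 5 = 238; audit gives 166 − 14 = 152. No deviation. ✓
  Unconnected: audit gives 166 − 46 = 120; no audit gives 243 − 5 = 238. Would deviate. ✗
Neither assignment is incentive-compatible.

None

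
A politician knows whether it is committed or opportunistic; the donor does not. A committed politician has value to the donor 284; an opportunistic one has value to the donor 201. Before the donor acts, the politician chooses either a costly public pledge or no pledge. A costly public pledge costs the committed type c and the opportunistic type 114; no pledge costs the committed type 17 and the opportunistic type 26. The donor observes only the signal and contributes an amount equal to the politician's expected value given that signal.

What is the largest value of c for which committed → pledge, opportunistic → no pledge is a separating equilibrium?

100

Under separation: pledge → committed (pays 284); no pledge → opportunistic (pays 201).
Opportunistic: 201 − 26 = 175 ≥ 284 − 114 = 170. Holds regardless of c. ✓
Committed: 284 − c ≥ 201 − 17, so c ≤ 284 − 184 = 100.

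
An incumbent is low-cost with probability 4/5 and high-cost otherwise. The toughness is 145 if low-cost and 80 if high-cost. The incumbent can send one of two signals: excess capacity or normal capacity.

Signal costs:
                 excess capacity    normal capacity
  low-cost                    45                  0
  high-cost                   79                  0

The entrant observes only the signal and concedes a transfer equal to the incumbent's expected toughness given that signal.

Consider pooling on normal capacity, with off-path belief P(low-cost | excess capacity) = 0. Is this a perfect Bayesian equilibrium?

Yes

At the pooled signal (normal capacity) the entrant holds the prior 4/5 and pays 4/5·145 + 1/5·80 = 132. Off-path (excess capacity) belief 0 gives 0·145 + 1·80 = 80.
Low-cost: normal capacity gives 132 − 0 = 132; excess capacity gives 80 − 45 = 35. Stays. ✓
High-cost: normal capacity gives 132 − 0 = 132; excess capacity gives 80 − 79 = 1. Stays. ✓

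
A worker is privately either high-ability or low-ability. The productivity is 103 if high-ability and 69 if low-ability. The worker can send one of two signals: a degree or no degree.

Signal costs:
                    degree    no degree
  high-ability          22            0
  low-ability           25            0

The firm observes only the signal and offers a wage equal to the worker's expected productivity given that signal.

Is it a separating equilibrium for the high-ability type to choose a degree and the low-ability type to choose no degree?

Under separation the firm infers type exactly: degree → high-ability (pays 103), no degree → low-ability (pays 69).
High-ability: degree gives 103 − 22 = 81; no degree gives 69 − 0 = 69. No deviation. ✓
Low-ability: no degree gives 69 − 0 = 69; degree gives 103 − 25 = 78. Would deviate. ✗

No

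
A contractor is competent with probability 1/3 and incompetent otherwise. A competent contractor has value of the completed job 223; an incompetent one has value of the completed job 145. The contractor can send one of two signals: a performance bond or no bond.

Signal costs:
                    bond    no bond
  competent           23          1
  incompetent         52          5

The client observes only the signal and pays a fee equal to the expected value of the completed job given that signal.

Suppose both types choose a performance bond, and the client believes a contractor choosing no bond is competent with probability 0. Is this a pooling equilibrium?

No

On the equilibrium path (bond) the client holds the prior 1/3 and pays 1/3·223 + 2/3·145 = 171. Off-path (no bond) belief 0 gives 0·223 + 1·145 = 145.
Competent: bond gives 171 − 23 = 148; no bond gives 145 − 1 = 144. Stays. ✓
Incompetent: bond gives 171 − 52 = 119; no bond gives 145 − 5 = 140. Deviates. ✗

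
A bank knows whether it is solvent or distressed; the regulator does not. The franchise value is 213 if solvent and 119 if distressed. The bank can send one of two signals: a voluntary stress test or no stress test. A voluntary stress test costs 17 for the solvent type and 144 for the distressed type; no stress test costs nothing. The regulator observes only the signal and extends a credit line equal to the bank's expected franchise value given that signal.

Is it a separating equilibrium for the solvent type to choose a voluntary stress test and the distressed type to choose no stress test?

Under separation the regulator infers type exactly: stress test → solvent (pays 213), no stress test → distressed (pays 119).
Solvent: stress test gives 213 − 17 = 196; no stress test gives 119 − 0 = 119. No deviation. ✓
Distressed: no stress test gives 119 − 0 = 119; stress test gives 213 − 144 = 69. No deviation. ✓
Neither type gains from mimicking the other.

Yes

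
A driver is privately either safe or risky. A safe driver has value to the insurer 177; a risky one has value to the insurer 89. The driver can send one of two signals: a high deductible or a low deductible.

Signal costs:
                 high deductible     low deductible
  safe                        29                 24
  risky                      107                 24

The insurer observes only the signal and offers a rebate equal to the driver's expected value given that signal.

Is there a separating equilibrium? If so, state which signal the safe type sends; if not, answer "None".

None

Try safe → high deductible, risky → low deductible:
  If types separate, high deductible earns payment 177 and low deductible earns 89.
  Safe: high deductible gives 177 − 29 = 148; low deductible gives 89 − 24 = 65. No deviation. ✓
  Risky: low deductible gives 89 − 24 = 65; high deductible gives 177 − 107 = 70. Would deviate. ✗
Try safe → low deductible, risky → high deductible:
  If types separate, low deductible earns payment 177 and high deductible earns 89.
  Safe: low deductible gives 177 − 24 = 153; high deductible gives 89 − 29 = 60. No deviation. ✓
  Risky: high deductible gives 89 − 107 = -18; low deductible gives 177 − 24 = 153. Would deviate. ✗
Neither assignment is incentive-compatible.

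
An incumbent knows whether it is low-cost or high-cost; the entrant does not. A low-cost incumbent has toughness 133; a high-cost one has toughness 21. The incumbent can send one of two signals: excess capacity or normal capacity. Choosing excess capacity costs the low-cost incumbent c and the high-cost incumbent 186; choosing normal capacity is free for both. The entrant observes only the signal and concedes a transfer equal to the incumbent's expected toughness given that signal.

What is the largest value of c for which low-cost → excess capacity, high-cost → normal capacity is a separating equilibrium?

112

Under separation: excess capacity → low-cost (pays 133); normal capacity → high-cost (pays 21).
High-cost: 21 − 0 = 21 ≥ 133 − 186 = -53. Holds regardless of c. ✓
Low-cost: 133 − c ≥ 21 − 0, so c ≤ 133 − 21 = 112.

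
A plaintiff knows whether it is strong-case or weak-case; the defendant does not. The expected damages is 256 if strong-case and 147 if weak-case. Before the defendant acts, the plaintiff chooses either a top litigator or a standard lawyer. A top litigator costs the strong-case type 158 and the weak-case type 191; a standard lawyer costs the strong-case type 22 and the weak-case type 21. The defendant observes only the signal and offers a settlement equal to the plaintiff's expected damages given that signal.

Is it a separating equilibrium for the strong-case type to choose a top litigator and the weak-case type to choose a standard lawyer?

No

If types separate, top litigator earns payment 256 and standard lawyer earns 147.
Strong-case: top litigator gives 256 − 158 = 98; standard lawyer gives 147 − 22 = 125. Would deviate. ✗
Weak-case: standard lawyer gives 147 − 21 = 126; top litigator gives 256 − 191 = 65. No deviation. ✓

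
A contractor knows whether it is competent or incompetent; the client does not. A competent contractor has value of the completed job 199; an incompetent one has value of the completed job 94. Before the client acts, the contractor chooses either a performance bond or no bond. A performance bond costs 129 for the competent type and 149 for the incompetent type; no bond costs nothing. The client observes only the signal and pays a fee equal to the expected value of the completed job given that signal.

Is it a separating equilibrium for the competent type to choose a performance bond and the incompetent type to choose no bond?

Under separation the client infers type exactly: bond → competent (pays 199), no bond → incompetent (pays 94).
Competent: bond gives 199 − 129 = 70; no bond gives 94 − 0 = 94. Would deviate. ✗
Incompetent: no bond gives 94 − 0 = 94; bond gives 199 − 149 = 50. No deviation. ✓

No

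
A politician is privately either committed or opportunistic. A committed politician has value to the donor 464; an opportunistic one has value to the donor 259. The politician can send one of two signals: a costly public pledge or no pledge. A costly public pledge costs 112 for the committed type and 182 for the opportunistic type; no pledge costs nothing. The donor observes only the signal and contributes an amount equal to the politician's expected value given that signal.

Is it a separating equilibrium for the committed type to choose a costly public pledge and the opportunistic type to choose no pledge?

Under separation the donor infers type exactly: pledge → committed (pays 464), no pledge → opportunistic (pays 259).
Committed: pledge gives 464 − 112 = 352; no pledge gives 259 − 0 = 259. No deviation. ✓
Opportunistic: no pledge gives 259 − 0 = 259; pledge gives 464 − 182 = 282. Would deviate. ✗

No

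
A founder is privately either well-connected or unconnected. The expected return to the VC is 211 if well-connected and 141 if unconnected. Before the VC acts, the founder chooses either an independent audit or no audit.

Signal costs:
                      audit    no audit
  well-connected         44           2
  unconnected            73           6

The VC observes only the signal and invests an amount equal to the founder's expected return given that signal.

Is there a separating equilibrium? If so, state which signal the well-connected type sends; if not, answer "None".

None

Try well-connected → audit, unconnected → no audit:
  If types separate, audit earns payment 211 and no audit earns 141.
  Well-connected: audit gives 211 − 44 = 167; no audit gives 141 − 2 = 139. No deviation. ✓
  Unconnected: no audit gives 141 − 6 = 135; audit gives 211 − 73 = 138. Would deviate. ✗
Try well-connected → no audit, unconnected → audit:
  If types separate, no audit earns payment 211 and audit earns 141.
  Well-connected: no audit gives 211 − 2 = 209; audit gives 141 − 44 = 97. No deviation. ✓
  Unconnected: audit gives 141 − 73 = 68; no audit gives 211 − 6 = 205. Would deviate. ✗
Neither assignment is incentive-compatible.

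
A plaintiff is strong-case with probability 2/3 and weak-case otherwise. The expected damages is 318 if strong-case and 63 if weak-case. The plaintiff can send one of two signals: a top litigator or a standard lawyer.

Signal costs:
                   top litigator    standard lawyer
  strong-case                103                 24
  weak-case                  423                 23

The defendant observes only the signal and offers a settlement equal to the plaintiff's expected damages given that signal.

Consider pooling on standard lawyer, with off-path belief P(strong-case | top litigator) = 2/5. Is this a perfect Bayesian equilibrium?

Yes

At the pooled signal (standard lawyer) the defendant holds the prior 2/3 and pays 2/3·318 + 1/3·63 = 233. Off-path (top litigator) belief 2/5 gives 2/5·318 + 3/5·63 = 165.
Strong-case: standard lawyer gives 233 − 24 = 209; top litigator gives 165 − 103 = 62. Stays. ✓
Weak-case: standard lawyer gives 233 − 23 = 210; top litigator gives 165 − 423 = -258. Stays. ✓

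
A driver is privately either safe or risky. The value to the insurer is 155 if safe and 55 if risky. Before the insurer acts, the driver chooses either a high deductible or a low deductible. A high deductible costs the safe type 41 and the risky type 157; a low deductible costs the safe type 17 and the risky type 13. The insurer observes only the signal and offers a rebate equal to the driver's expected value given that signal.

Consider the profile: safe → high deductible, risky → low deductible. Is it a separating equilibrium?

If types separate, high deductible earns payment 155 and low deductible earns 55.
Safe: high deductible gives 155 − 41 = 114; low deductible gives 55 − 17 = 38. No deviation. ✓
Risky: low deductible gives 55 − 13 = 42; high deductible gives 155 − 157 = -2. No deviation. ✓
Neither type gains from mimicking the other.

Yes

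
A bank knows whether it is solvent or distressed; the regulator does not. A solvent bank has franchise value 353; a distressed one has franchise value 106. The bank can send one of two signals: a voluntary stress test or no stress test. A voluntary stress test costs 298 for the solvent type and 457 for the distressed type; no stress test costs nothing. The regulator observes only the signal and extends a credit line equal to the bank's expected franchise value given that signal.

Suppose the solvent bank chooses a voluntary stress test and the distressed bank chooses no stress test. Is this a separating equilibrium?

If types separate, stress test earns payment 353 and no stress test earns 106.
Solvent: stress test gives 353 − 298 = 55; no stress test gives 106 − 0 = 106. Would deviate. ✗
Distressed: no stress test gives 106 − 0 = 106; stress test gives 353 − 457 = -104. No deviation. ✓

No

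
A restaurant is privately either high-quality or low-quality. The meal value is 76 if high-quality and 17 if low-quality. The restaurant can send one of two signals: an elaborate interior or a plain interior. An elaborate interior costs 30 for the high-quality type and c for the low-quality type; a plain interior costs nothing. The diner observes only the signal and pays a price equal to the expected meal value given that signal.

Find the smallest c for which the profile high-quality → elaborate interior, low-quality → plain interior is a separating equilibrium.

Under separation: elaborate interior → high-quality (pays 76); plain interior → low-quality (pays 17).
High-quality: 76 − 30 = 46 ≥ 17 − 0 = 17. Holds regardless of c. ✓
Low-quality: 17 − 0 ≥ 76 − c, so c ≥ 76 − 17 = 59.

59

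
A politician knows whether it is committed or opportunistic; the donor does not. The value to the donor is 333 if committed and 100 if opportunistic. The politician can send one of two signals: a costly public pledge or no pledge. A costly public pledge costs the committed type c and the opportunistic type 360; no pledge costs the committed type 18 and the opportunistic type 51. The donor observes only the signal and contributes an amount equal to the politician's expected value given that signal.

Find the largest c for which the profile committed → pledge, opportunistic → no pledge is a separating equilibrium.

251

Under separation: pledge → committed (pays 333); no pledge → opportunistic (pays 100).
Opportunistic: 100 − 51 = 49 ≥ 333 − 360 = -27. Holds regardless of c. ✓
Committed: 333 − c ≥ 100 − 18, so c ≤ 333 − 82 = 251.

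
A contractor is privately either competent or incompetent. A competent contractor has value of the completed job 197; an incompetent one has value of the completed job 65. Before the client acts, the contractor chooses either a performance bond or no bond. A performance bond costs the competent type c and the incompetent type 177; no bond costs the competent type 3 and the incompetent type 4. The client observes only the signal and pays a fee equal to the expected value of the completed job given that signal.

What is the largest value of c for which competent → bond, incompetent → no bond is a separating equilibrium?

135

Under separation: bond → competent (pays 197); no bond → incompetent (pays 65).
Incompetent: 65 − 4 = 61 ≥ 197 − 177 = 20. Holds regardless of c. ✓
Competent: 197 − c ≥ 65 − 3, so c ≤ 197 − 62 = 135.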